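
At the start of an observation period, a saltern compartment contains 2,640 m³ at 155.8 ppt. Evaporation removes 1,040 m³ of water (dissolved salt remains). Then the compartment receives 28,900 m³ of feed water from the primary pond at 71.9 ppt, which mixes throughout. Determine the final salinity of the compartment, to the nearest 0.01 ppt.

81.61 ppt

After evaporation: salt = 2,640×155.8 = 411,312; volume = 2,640 − 1,040 = 1,600 m³
After mixing: salt = 411,312 + 28,900×71.9 = 2,489,222; volume = 1,600 + 28,900 = 30,500 m³
S = 2,489,222 / 30,500 = 81.6138 ppt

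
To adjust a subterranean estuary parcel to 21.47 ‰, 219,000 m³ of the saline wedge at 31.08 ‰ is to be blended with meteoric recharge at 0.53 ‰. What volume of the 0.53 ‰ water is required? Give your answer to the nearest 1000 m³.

Salt balance: 219,000×31.08 + V×0.53 = (219,000+V)×21.47
6,806,520 + 0.53V = 4,701,930 + 21.47V
2,104,590 = 20.94V
V = 100,505.73 m³

101000 m³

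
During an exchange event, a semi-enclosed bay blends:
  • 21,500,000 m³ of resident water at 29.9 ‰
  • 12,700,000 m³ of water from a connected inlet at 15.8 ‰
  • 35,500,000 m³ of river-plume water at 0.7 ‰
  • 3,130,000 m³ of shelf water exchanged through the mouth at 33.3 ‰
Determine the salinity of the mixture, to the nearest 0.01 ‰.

Conserving salt mass:
salt = 21,500,000×29.9 + 12,700,000×15.8 + 35,500,000×0.7 + 3,130,000×33.3 = 642,850,000 + 200,660,000 + 24,850,000 + 104,229,000 = 972,589,000
volume = 21,500,000 + 12,700,000 + 35,500,000 + 3,130,000 = 72,830,000 m³
S = 972,589,000 / 72,830,000 = 13.3542 ‰

13.35 ‰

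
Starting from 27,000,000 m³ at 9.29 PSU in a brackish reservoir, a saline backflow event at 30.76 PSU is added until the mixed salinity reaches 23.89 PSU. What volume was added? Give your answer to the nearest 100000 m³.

Salt balance: 27,000,000×9.29 + V×30.76 = (27,000,000+V)×23.89
250,830,000 + 30.76V = 645,030,000 + 23.89V
394,200,000 = 6.87V
V = 57,379,912.66 m³

57400000 m³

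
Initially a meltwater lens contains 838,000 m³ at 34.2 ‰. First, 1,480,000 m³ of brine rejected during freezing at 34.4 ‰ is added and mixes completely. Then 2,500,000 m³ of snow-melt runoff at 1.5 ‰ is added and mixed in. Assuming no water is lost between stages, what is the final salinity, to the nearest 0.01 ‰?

Weighted by volume,
Initial salt = 838,000×34.2 = 28,659,600
After stage 1: salt = 28,659,600 + 1,480,000×34.4 = 79,571,600; volume = 2,318,000 m³; S = 34.328 ‰
After stage 2: salt = 79,571,600 + 2,500,000×1.5 = 83,321,600; volume = 4,818,000 m³
S = 83,321,600 / 4,818,000 = 17.2938 ‰

17.29 ‰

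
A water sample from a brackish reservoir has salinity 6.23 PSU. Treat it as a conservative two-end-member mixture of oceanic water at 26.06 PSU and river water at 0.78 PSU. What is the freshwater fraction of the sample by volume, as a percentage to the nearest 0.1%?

Let f be the freshwater fraction. Salt balance per unit volume:
f×0.78 + (1−f)×26.06 = 6.23
f = (26.06 − 6.23) / (26.06 − 0.78) = 19.83/25.28 = 0.7844

78.4%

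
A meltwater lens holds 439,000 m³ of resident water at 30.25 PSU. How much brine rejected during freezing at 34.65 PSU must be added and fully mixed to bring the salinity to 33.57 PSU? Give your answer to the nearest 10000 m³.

1350000 m³

Salt balance: 439,000×30.25 + V×34.65 = (439,000+V)×33.57
13,279,750 + 34.65V = 14,737,230 + 33.57V
1,457,480 = 1.08V
V = 1,349,518.52 m³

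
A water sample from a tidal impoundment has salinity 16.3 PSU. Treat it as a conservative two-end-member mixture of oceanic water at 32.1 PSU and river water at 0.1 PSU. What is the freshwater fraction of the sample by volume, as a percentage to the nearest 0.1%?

49.4%

Let f be the freshwater fraction. Salt balance per unit volume:
f×0.1 + (1−f)×32.1 = 16.3
f = (32.1 − 16.3) / (32.1 − 0.1) = 15.8/32 = 0.4938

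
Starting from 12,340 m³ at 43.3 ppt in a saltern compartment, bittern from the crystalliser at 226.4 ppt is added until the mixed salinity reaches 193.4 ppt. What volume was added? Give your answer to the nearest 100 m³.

Salt balance: 12,340×43.3 + V×226.4 = (12,340+V)×193.4
534,322 + 226.4V = 2,386,556 + 193.4V
1,852,234 = 33V
V = 56,128.3 m³

56100 m³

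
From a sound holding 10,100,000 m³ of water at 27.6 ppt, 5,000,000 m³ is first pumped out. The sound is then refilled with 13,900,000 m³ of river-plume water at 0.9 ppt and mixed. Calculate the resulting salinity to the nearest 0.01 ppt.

8.07 ppt

Remaining after removal: 5,100,000 m³ at 27.6 ppt (salt = 140,760,000)
After addition: salt = 140,760,000 + 13,900,000×0.9 = 153,270,000; volume = 19,000,000 m³
S = 153,270,000 / 19,000,000 = 8.0668 ppt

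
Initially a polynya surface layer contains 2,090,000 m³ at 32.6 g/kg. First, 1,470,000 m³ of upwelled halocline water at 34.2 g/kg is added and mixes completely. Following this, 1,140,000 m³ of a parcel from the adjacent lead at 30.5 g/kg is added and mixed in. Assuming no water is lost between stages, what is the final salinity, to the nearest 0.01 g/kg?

32.59 g/kg

Conserving salt mass:
Initial salt = 2,090,000×32.6 = 68,134,000
After stage 1: salt = 68,134,000 + 1,470,000×34.2 = 118,408,000; volume = 3,560,000 m³; S = 33.261 g/kg
After stage 2: salt = 118,408,000 + 1,140,000×30.5 = 153,178,000; volume = 4,700,000 m³
S = 153,178,000 / 4,700,000 = 32.5911 g/kg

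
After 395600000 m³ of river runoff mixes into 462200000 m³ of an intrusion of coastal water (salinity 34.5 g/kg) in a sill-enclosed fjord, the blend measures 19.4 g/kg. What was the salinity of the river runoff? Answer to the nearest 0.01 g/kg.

Salt balance: 462,200,000×34.5 + 395,600,000×S = 857,800,000×19.4
15,945,900,000 + 395,600,000·S = 16,641,320,000
S = (16,641,320,000 − 15,945,900,000) / 395,600,000 = 1.7579 g/kg

1.76 g/kg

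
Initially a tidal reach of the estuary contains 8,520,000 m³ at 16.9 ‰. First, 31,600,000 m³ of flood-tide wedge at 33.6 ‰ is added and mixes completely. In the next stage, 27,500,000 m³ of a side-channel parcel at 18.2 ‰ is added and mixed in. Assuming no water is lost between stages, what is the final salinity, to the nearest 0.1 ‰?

25.2 ‰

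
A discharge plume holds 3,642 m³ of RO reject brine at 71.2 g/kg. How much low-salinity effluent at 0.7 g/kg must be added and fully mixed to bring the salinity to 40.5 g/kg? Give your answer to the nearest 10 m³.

2810 m³

Salt balance: 3,642×71.2 + V×0.7 = (3,642+V)×40.5
259,310.4 + 0.7V = 147,501 + 40.5V
111,809.4 = 39.8V
V = 2,809.28 m³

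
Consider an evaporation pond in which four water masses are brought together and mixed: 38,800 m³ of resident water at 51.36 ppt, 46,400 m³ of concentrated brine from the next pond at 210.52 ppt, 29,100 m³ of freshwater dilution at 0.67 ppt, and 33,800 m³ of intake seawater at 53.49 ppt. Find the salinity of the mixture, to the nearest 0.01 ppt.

Conserving salt mass:
salt = 38,800×51.36 + 46,400×210.52 + 29,100×0.67 + 33,800×53.49 = 1,992,768 + 9,768,128 + 19,497 + 1,807,962 = 13,588,355
volume = 38,800 + 46,400 + 29,100 + 33,800 = 148,100 m³
S = 13,588,355 / 148,100 = 91.7512 ppt

91.75 ppt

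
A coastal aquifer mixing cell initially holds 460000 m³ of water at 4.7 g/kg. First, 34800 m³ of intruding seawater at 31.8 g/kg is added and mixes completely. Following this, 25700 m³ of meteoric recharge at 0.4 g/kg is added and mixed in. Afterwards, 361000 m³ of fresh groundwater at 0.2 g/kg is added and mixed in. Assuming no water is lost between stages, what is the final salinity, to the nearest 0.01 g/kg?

Salt balance:
Initial salt = 460,000×4.7 = 2,162,000
After stage 1: salt = 2,162,000 + 34,800×31.8 = 3,268,640; volume = 494,800 m³; S = 6.606 g/kg
After stage 2: salt = 3,268,640 + 25,700×0.4 = 3,278,920; volume = 520,500 m³; S = 6.3 g/kg
After stage 3: salt = 3,278,920 + 361,000×0.2 = 3,351,120; volume = 881,500 m³
S = 3,351,120 / 881,500 = 3.8016 g/kg

3.80 g/kg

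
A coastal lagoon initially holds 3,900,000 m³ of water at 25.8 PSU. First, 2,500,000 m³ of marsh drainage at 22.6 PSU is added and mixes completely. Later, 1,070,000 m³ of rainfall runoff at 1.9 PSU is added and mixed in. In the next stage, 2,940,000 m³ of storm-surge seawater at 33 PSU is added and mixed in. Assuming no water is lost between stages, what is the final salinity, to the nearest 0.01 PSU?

24.61 PSU

Weighted by volume,
Initial salt = 3,900,000×25.8 = 100,620,000
After stage 1: salt = 100,620,000 + 2,500,000×22.6 = 157,120,000; volume = 6,400,000 m³; S = 24.55 PSU
After stage 2: salt = 157,120,000 + 1,070,000×1.9 = 159,153,000; volume = 7,470,000 m³; S = 21.306 PSU
After stage 3: salt = 159,153,000 + 2,940,000×33 = 256,173,000; volume = 10,410,000 m³
S = 256,173,000 / 10,410,000 = 24.6084 PSU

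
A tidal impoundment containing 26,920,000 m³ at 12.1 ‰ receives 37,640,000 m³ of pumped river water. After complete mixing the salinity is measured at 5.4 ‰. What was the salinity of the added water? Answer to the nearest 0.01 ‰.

0.61 ‰

Salt balance: 26,920,000×12.1 + 37,640,000×S = 64,560,000×5.4
325,732,000 + 37,640,000·S = 348,624,000
S = (348,624,000 − 325,732,000) / 37,640,000 = 0.6082 ‰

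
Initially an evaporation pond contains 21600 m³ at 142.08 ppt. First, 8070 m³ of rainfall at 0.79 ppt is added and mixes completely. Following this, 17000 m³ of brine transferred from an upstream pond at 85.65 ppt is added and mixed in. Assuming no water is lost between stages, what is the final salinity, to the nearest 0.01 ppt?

97.09 ppt

Mass of salt is conserved:
Initial salt = 21,600×142.08 = 3,068,928
After stage 1: salt = 3,068,928 + 8,070×0.79 = 3,075,303.3; volume = 29,670 m³; S = 103.65 ppt
After stage 2: salt = 3,075,303.3 + 17,000×85.65 = 4,531,353.3; volume = 46,670 m³
S = 4,531,353.3 / 46,670 = 97.0935 ppt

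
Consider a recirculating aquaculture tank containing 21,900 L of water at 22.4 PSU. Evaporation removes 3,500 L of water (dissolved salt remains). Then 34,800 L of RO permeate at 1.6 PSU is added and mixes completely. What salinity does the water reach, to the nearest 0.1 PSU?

10.3 PSU

After evaporation: salt = 21,900×22.4 = 490,560; volume = 21,900 − 3,500 = 18,400 L
After mixing: salt = 490,560 + 34,800×1.6 = 546,240; volume = 18,400 + 34,800 = 53,200 L
S = 546,240 / 53,200 = 10.2677 PSU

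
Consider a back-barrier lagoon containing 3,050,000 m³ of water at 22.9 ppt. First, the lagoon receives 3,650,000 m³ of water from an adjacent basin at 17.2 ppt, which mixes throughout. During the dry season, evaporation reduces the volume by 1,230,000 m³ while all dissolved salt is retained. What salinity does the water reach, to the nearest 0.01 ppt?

24.25 ppt

After mixing: salt = 3,050,000×22.9 + 3,650,000×17.2 = 132,625,000; volume = 6,700,000 m³
After evaporation: salt unchanged = 132,625,000; volume = 6,700,000 − 1,230,000 = 5,470,000 m³
S = 132,625,000 / 5,470,000 = 24.2459 ppt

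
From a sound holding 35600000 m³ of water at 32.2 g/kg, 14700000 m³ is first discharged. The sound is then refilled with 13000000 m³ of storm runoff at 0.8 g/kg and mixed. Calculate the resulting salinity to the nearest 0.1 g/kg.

20.2 g/kg

Remaining after removal: 20,900,000 m³ at 32.2 g/kg (salt = 672,980,000)
After addition: salt = 672,980,000 + 13,000,000×0.8 = 683,380,000; volume = 33,900,000 m³
S = 683,380,000 / 33,900,000 = 20.1587 g/kg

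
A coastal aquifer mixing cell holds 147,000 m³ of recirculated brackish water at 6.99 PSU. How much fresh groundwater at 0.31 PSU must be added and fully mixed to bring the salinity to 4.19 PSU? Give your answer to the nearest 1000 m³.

106000 m³

Salt balance: 147,000×6.99 + V×0.31 = (147,000+V)×4.19
1,027,530 + 0.31V = 615,930 + 4.19V
411,600 = 3.88V
V = 106,082.47 m³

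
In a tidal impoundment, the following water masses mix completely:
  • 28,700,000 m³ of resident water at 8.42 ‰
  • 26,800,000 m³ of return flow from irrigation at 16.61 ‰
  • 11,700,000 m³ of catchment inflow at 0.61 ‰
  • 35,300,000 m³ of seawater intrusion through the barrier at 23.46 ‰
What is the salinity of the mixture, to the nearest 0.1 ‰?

14.8 ‰

By conservation of dissolved salt,
salt = 28,700,000×8.42 + 26,800,000×16.61 + 11,700,000×0.61 + 35,300,000×23.46 = 241,654,000 + 445,148,000 + 7,137,000 + 828,138,000 = 1,522,077,000
volume = 28,700,000 + 26,800,000 + 11,700,000 + 35,300,000 = 102,500,000 m³
S = 1,522,077,000 / 102,500,000 = 14.85 ‰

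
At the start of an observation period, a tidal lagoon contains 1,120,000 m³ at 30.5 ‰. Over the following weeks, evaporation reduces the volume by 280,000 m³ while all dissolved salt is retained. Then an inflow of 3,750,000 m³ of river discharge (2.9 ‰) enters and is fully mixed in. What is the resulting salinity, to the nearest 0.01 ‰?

9.81 ‰

After evaporation: salt = 1,120,000×30.5 = 34,160,000; volume = 1,120,000 − 280,000 = 840,000 m³
After mixing: salt = 34,160,000 + 3,750,000×2.9 = 45,035,000; volume = 840,000 + 3,750,000 = 4,590,000 m³
S = 45,035,000 / 4,590,000 = 9.8115 ‰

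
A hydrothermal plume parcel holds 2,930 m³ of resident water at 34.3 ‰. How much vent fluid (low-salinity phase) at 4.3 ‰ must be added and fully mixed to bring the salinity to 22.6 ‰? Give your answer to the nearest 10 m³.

Salt balance: 2,930×34.3 + V×4.3 = (2,930+V)×22.6
100,499 + 4.3V = 66,218 + 22.6V
34,281 = 18.3V
V = 1,873.28 m³

1870 m³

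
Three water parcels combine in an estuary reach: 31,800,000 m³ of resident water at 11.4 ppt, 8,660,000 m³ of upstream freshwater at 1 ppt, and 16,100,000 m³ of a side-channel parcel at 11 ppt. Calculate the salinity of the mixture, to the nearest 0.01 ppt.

Total salt / total volume:
salt = 31,800,000×11.4 + 8,660,000×1 + 16,100,000×11 = 362,520,000 + 8,660,000 + 177,100,000 = 548,280,000
volume = 31,800,000 + 8,660,000 + 16,100,000 = 56,560,000 m³
S = 548,280,000 / 56,560,000 = 9.6938 ppt

9.69 ppt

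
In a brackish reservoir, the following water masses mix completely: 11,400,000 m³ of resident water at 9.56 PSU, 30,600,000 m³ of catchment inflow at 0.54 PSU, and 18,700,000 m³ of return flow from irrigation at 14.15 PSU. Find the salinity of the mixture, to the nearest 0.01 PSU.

6.43 PSU

Mass of salt is conserved:
salt = 11,400,000×9.56 + 30,600,000×0.54 + 18,700,000×14.15 = 108,984,000 + 16,524,000 + 264,605,000 = 390,113,000
volume = 11,400,000 + 30,600,000 + 18,700,000 = 60,700,000 m³
S = 390,113,000 / 60,700,000 = 6.4269 PSU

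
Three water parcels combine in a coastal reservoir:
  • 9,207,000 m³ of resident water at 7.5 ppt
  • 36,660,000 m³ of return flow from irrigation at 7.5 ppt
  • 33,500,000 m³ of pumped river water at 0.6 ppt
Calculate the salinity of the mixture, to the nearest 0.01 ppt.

Salt balance:
salt = 9,207,000×7.5 + 36,660,000×7.5 + 33,500,000×0.6 = 69,052,500 + 274,950,000 + 20,100,000 = 364,102,500
volume = 9,207,000 + 36,660,000 + 33,500,000 = 79,367,000 m³
S = 364,102,500 / 79,367,000 = 4.5876 ppt

4.59 ppt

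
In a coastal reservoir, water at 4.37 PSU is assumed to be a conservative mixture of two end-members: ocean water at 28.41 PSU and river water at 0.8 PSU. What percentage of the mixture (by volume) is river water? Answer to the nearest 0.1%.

87.1%

Let f be the freshwater fraction. Salt balance per unit volume:
f×0.8 + (1−f)×28.41 = 4.37
f = (28.41 − 4.37) / (28.41 − 0.8) = 24.04/27.61 = 0.8707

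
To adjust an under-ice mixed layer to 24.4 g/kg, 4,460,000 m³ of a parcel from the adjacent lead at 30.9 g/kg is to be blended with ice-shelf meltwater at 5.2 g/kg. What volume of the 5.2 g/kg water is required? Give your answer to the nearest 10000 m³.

1510000 m³

Salt balance: 4,460,000×30.9 + V×5.2 = (4,460,000+V)×24.4
137,814,000 + 5.2V = 108,824,000 + 24.4V
28,990,000 = 19.2V
V = 1,509,895.83 m³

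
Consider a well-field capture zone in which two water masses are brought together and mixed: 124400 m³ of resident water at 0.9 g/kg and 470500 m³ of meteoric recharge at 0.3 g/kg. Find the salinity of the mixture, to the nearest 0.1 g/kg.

Salt balance:
salt = 124,400×0.9 + 470,500×0.3 = 111,960 + 141,150 = 253,110
volume = 124,400 + 470,500 = 594,900 m³
S = 253,110 / 594,900 = 0.425 g/kg

0.4 g/kg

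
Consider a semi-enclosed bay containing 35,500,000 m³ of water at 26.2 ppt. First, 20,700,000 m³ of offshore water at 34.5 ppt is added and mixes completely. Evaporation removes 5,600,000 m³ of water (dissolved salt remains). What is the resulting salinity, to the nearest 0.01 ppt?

32.50 ppt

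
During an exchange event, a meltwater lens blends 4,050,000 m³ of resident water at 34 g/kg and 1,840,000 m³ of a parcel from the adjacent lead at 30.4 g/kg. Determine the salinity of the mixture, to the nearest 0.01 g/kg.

Salt balance:
salt = 4,050,000×34 + 1,840,000×30.4 = 137,700,000 + 55,936,000 = 193,636,000
volume = 4,050,000 + 1,840,000 = 5,890,000 m³
S = 193,636,000 / 5,890,000 = 32.8754 g/kg

32.88 g/kg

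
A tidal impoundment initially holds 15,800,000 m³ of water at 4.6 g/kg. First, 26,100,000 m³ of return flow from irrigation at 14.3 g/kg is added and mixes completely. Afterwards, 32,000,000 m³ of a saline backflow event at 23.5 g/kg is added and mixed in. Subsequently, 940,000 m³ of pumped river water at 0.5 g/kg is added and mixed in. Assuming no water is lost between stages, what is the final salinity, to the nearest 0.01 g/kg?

16.01 g/kg

Conserving salt mass:
Initial salt = 15,800,000×4.6 = 72,680,000
After stage 1: salt = 72,680,000 + 26,100,000×14.3 = 445,910,000; volume = 41,900,000 m³; S = 10.642 g/kg
After stage 2: salt = 445,910,000 + 32,000,000×23.5 = 1,197,910,000; volume = 73,900,000 m³; S = 16.21 g/kg
After stage 3: salt = 1,197,910,000 + 940,000×0.5 = 1,198,380,000; volume = 74,840,000 m³
S = 1,198,380,000 / 74,840,000 = 16.0126 g/kg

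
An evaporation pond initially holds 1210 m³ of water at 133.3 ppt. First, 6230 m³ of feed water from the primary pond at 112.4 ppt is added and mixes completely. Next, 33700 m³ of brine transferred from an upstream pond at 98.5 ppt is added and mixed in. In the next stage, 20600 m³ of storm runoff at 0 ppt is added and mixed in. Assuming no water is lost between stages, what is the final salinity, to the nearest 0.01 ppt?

Total salt / total volume:
Initial salt = 1,210×133.3 = 161,293
After stage 1: salt = 161,293 + 6,230×112.4 = 861,545; volume = 7,440 m³; S = 115.799 ppt
After stage 2: salt = 861,545 + 33,700×98.5 = 4,180,995; volume = 41,140 m³; S = 101.628 ppt
After stage 3: salt = 4,180,995 + 20,600×0 = 4,180,995; volume = 61,740 m³
S = 4,180,995 / 61,740 = 67.7194 ppt

67.72 ppt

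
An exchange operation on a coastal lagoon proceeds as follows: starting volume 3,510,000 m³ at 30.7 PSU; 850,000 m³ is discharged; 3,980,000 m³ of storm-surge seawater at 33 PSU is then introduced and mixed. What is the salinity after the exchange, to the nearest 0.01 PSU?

32.08 PSU

Remaining after removal: 2,660,000 m³ at 30.7 PSU (salt = 81,662,000)
After addition: salt = 81,662,000 + 3,980,000×33 = 213,002,000; volume = 6,640,000 m³
S = 213,002,000 / 6,640,000 = 32.0786 PSU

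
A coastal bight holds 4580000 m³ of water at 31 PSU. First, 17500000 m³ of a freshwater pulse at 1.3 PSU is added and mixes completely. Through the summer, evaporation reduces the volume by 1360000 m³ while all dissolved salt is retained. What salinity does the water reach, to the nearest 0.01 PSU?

7.95 PSU

After mixing: salt = 4,580,000×31 + 17,500,000×1.3 = 164,730,000; volume = 22,080,000 m³
After evaporation: salt unchanged = 164,730,000; volume = 22,080,000 − 1,360,000 = 20,720,000 m³
S = 164,730,000 / 20,720,000 = 7.9503 PSU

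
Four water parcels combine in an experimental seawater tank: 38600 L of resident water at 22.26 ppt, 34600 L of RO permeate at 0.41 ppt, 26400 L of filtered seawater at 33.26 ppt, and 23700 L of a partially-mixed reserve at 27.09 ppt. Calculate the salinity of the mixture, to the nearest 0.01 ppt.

19.41 ppt

Conserving salt mass:
salt = 38,600×22.26 + 34,600×0.41 + 26,400×33.26 + 23,700×27.09 = 859,236 + 14,186 + 878,064 + 642,033 = 2,393,519
volume = 38,600 + 34,600 + 26,400 + 23,700 = 123,300 L
S = 2,393,519 / 123,300 = 19.4122 ppt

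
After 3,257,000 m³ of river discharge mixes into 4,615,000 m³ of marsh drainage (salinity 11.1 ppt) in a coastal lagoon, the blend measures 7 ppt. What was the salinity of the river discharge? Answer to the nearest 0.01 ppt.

Salt balance: 4,615,000×11.1 + 3,257,000×S = 7,872,000×7
51,226,500 + 3,257,000·S = 55,104,000
S = (55,104,000 − 51,226,500) / 3,257,000 = 1.1905 ppt

1.19 ppt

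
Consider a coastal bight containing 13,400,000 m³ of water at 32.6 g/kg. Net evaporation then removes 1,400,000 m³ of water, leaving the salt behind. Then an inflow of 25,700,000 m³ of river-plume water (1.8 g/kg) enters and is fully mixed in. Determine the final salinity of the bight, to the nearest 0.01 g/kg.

After evaporation: salt = 13,400,000×32.6 = 436,840,000; volume = 13,400,000 − 1,400,000 = 12,000,000 m³
After mixing: salt = 436,840,000 + 25,700,000×1.8 = 483,100,000; volume = 12,000,000 + 25,700,000 = 37,700,000 m³
S = 483,100,000 / 37,700,000 = 12.8143 g/kg

12.81 g/kg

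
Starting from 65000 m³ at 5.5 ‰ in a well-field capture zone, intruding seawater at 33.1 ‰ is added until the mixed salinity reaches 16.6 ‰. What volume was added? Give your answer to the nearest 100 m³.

43700 m³

Salt balance: 65,000×5.5 + V×33.1 = (65,000+V)×16.6
357,500 + 33.1V = 1,079,000 + 16.6V
721,500 = 16.5V
V = 43,727.27 m³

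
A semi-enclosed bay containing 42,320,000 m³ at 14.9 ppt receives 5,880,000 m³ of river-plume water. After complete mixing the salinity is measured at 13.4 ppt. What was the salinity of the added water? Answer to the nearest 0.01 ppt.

2.60 ppt

Salt balance: 42,320,000×14.9 + 5,880,000×S = 48,200,000×13.4
630,568,000 + 5,880,000·S = 645,880,000
S = (645,880,000 − 630,568,000) / 5,880,000 = 2.6041 ppt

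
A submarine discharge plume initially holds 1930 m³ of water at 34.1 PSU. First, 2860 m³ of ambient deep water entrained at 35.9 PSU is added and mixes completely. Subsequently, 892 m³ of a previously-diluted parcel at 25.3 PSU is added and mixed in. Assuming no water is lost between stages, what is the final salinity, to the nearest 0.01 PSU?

33.62 PSU

Salt balance:
Initial salt = 1,930×34.1 = 65,813
After stage 1: salt = 65,813 + 2,860×35.9 = 168,487; volume = 4,790 m³; S = 35.175 PSU
After stage 2: salt = 168,487 + 892×25.3 = 191,054.6; volume = 5,682 m³
S = 191,054.6 / 5,682 = 33.6245 PSU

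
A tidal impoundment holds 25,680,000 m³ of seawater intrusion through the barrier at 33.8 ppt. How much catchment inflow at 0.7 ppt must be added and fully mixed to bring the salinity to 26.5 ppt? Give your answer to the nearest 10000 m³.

7270000 m³

Salt balance: 25,680,000×33.8 + V×0.7 = (25,680,000+V)×26.5
867,984,000 + 0.7V = 680,520,000 + 26.5V
187,464,000 = 25.8V
V = 7,266,046.51 m³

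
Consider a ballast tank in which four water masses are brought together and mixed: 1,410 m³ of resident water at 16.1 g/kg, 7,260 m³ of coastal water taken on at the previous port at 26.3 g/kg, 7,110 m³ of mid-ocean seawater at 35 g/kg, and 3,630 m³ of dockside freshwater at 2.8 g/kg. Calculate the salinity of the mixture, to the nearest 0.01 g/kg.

Weighted by volume,
salt = 1,410×16.1 + 7,260×26.3 + 7,110×35 + 3,630×2.8 = 22,701 + 190,938 + 248,850 + 10,164 = 472,653
volume = 1,410 + 7,260 + 7,110 + 3,630 = 19,410 m³
S = 472,653 / 19,410 = 24.351 g/kg

24.35 g/kg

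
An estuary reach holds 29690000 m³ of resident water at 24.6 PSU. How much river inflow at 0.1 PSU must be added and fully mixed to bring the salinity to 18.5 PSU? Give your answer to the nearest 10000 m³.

9840000 m³

Salt balance: 29,690,000×24.6 + V×0.1 = (29,690,000+V)×18.5
730,374,000 + 0.1V = 549,265,000 + 18.5V
181,109,000 = 18.4V
V = 9,842,880.43 m³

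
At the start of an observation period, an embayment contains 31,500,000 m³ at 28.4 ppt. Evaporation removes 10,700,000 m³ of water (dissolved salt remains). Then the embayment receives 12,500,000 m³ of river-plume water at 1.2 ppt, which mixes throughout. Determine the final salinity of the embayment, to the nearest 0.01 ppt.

After evaporation: salt = 31,500,000×28.4 = 894,600,000; volume = 31,500,000 − 10,700,000 = 20,800,000 m³
After mixing: salt = 894,600,000 + 12,500,000×1.2 = 909,600,000; volume = 20,800,000 + 12,500,000 = 33,300,000 m³
S = 909,600,000 / 33,300,000 = 27.3153 ppt

27.32 ppt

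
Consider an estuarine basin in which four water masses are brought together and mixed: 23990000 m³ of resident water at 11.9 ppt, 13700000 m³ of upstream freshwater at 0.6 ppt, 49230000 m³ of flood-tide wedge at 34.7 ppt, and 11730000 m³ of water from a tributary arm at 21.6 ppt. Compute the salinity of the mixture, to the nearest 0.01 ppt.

22.86 ppt

Mass of salt is conserved:
salt = 23,990,000×11.9 + 13,700,000×0.6 + 49,230,000×34.7 + 11,730,000×21.6 = 285,481,000 + 8,220,000 + 1,708,281,000 + 253,368,000 = 2,255,350,000
volume = 23,990,000 + 13,700,000 + 49,230,000 + 11,730,000 = 98,650,000 m³
S = 2,255,350,000 / 98,650,000 = 22.8621 ppt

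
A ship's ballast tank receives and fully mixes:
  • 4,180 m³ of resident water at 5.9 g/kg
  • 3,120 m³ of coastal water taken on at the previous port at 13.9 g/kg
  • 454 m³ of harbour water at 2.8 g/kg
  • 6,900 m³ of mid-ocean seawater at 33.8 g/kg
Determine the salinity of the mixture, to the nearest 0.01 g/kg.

20.64 g/kg

By conservation of dissolved salt,
salt = 4,180×5.9 + 3,120×13.9 + 454×2.8 + 6,900×33.8 = 24,662 + 43,368 + 1,271.2 + 233,220 = 302,521.2
volume = 4,180 + 3,120 + 454 + 6,900 = 14,654 m³
S = 302,521.2 / 14,654 = 20.6443 g/kg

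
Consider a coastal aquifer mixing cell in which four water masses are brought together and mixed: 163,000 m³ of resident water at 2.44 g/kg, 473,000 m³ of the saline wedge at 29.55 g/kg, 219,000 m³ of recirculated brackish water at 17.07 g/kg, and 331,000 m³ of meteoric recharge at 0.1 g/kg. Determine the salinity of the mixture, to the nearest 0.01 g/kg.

Weighted by volume,
salt = 163,000×2.44 + 473,000×29.55 + 219,000×17.07 + 331,000×0.1 = 397,720 + 13,977,150 + 3,738,330 + 33,100 = 18,146,300
volume = 163,000 + 473,000 + 219,000 + 331,000 = 1,186,000 m³
S = 18,146,300 / 1,186,000 = 15.3004 g/kg

15.30 g/kg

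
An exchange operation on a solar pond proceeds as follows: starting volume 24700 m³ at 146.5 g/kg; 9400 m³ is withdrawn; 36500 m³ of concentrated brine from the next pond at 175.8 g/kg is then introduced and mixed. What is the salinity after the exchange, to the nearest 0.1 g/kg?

Remaining after removal: 15,300 m³ at 146.5 g/kg (salt = 2,241,450)
After addition: salt = 2,241,450 + 36,500×175.8 = 8,658,150; volume = 51,800 m³
S = 8,658,150 / 51,800 = 167.1458 g/kg

167.1 g/kg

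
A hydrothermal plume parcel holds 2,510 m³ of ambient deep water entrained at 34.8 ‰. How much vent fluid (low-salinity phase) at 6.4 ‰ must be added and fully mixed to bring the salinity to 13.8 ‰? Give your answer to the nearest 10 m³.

7120 m³

Salt balance: 2,510×34.8 + V×6.4 = (2,510+V)×13.8
87,348 + 6.4V = 34,638 + 13.8V
52,710 = 7.4V
V = 7,122.97 m³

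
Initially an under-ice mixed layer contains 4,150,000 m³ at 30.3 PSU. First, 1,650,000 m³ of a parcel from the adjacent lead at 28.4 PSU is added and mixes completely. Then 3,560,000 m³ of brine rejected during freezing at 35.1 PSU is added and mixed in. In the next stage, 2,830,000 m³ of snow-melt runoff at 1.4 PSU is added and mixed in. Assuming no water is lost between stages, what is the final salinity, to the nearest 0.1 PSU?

Mass of salt is conserved:
Initial salt = 4,150,000×30.3 = 125,745,000
After stage 1: salt = 125,745,000 + 1,650,000×28.4 = 172,605,000; volume = 5,800,000 m³; S = 29.759 PSU
After stage 2: salt = 172,605,000 + 3,560,000×35.1 = 297,561,000; volume = 9,360,000 m³; S = 31.791 PSU
After stage 3: salt = 297,561,000 + 2,830,000×1.4 = 301,523,000; volume = 12,190,000 m³
S = 301,523,000 / 12,190,000 = 24.7353 PSU

24.7 PSU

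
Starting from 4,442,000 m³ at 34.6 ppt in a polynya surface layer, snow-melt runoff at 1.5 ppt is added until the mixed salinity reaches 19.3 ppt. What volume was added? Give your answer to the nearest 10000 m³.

Salt balance: 4,442,000×34.6 + V×1.5 = (4,442,000+V)×19.3
153,693,200 + 1.5V = 85,730,600 + 19.3V
67,962,600 = 17.8V
V = 3,818,123.6 m³

3820000 m³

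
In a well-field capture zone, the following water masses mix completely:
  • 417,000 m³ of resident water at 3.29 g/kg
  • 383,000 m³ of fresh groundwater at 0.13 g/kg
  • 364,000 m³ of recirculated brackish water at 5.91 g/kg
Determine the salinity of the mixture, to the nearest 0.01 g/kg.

Conserving salt mass:
salt = 417,000×3.29 + 383,000×0.13 + 364,000×5.91 = 1,371,930 + 49,790 + 2,151,240 = 3,572,960
volume = 417,000 + 383,000 + 364,000 = 1,164,000 m³
S = 3,572,960 / 1,164,000 = 3.0696 g/kg

3.07 g/kg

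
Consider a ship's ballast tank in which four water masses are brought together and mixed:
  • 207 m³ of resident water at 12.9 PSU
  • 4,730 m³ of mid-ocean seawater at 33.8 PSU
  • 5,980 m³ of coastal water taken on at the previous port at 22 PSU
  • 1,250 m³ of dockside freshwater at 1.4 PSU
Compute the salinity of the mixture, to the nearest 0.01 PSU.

24.32 PSU

By conservation of dissolved salt,
salt = 207×12.9 + 4,730×33.8 + 5,980×22 + 1,250×1.4 = 2,670.3 + 159,874 + 131,560 + 1,750 = 295,854.3
volume = 207 + 4,730 + 5,980 + 1,250 = 12,167 m³
S = 295,854.3 / 12,167 = 24.3161 PSU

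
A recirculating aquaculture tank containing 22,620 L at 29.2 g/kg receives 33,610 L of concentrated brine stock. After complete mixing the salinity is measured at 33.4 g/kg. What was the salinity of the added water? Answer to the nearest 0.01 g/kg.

Salt balance: 22,620×29.2 + 33,610×S = 56,230×33.4
660,504 + 33,610·S = 1,878,082
S = (1,878,082 − 660,504) / 33,610 = 36.2267 g/kg

36.23 g/kg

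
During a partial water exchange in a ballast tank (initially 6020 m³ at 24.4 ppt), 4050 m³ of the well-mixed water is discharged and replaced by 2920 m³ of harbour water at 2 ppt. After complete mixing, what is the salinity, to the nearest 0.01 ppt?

11.02 ppt

Remaining after removal: 1,970 m³ at 24.4 ppt (salt = 48,068)
After addition: salt = 48,068 + 2,920×2 = 53,908; volume = 4,890 m³
S = 53,908 / 4,890 = 11.0241 ppt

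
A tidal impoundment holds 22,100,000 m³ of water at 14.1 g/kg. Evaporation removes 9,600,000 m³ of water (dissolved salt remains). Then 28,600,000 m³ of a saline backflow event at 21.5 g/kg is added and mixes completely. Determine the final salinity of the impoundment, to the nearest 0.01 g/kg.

22.54 g/kg

After evaporation: salt = 22,100,000×14.1 = 311,610,000; volume = 22,100,000 − 9,600,000 = 12,500,000 m³
After mixing: salt = 311,610,000 + 28,600,000×21.5 = 926,510,000; volume = 12,500,000 + 28,600,000 = 41,100,000 m³
S = 926,510,000 / 41,100,000 = 22.5428 g/kg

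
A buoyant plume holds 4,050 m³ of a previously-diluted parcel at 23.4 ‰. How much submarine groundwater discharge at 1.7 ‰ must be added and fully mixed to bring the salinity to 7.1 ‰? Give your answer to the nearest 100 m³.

12200 m³

Salt balance: 4,050×23.4 + V×1.7 = (4,050+V)×7.1
94,770 + 1.7V = 28,755 + 7.1V
66,015 = 5.4V
V = 12,225 m³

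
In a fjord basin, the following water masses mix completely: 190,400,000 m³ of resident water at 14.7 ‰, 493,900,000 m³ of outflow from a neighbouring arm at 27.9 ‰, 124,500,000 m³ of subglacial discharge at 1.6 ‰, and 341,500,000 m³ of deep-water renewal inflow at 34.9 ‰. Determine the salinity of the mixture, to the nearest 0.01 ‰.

24.95 ‰

Weighted by volume,
salt = 190,400,000×14.7 + 493,900,000×27.9 + 124,500,000×1.6 + 341,500,000×34.9 = 2,798,880,000 + 13,779,810,000 + 199,200,000 + 11,918,350,000 = 28,696,240,000
volume = 190,400,000 + 493,900,000 + 124,500,000 + 341,500,000 = 1,150,300,000 m³
S = 28,696,240,000 / 1,150,300,000 = 24.9467 ‰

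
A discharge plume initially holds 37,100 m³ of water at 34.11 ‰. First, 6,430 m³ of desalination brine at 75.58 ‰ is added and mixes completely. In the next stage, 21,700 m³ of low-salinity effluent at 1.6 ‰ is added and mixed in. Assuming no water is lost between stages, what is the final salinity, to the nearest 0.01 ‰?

27.38 ‰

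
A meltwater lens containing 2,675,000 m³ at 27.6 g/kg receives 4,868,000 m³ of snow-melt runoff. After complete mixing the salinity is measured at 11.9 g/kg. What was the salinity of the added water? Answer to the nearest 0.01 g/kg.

Salt balance: 2,675,000×27.6 + 4,868,000×S = 7,543,000×11.9
73,830,000 + 4,868,000·S = 89,761,700
S = (89,761,700 − 73,830,000) / 4,868,000 = 3.2727 g/kg

3.27 g/kg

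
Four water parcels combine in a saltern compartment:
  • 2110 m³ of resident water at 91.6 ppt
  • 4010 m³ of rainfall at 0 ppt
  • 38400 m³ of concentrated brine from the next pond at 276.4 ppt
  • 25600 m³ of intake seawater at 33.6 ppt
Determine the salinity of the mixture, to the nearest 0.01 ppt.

Total salt / total volume:
salt = 2,110×91.6 + 4,010×0 + 38,400×276.4 + 25,600×33.6 = 193,276 + 0 + 10,613,760 + 860,160 = 11,667,196
volume = 2,110 + 4,010 + 38,400 + 25,600 = 70,120 m³
S = 11,667,196 / 70,120 = 166.389 ppt

166.39 ppt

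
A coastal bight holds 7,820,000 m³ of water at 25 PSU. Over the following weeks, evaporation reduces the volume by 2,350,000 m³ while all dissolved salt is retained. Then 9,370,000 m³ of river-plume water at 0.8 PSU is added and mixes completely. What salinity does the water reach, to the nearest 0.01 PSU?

After evaporation: salt = 7,820,000×25 = 195,500,000; volume = 7,820,000 − 2,350,000 = 5,470,000 m³
After mixing: salt = 195,500,000 + 9,370,000×0.8 = 202,996,000; volume = 5,470,000 + 9,370,000 = 14,840,000 m³
S = 202,996,000 / 14,840,000 = 13.679 PSU

13.68 PSU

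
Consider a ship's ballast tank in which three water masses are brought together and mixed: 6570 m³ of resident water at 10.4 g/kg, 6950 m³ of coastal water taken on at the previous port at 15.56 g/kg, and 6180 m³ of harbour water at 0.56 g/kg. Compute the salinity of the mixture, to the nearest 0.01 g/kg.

Weighted by volume,
salt = 6,570×10.4 + 6,950×15.56 + 6,180×0.56 = 68,328 + 108,142 + 3,460.8 = 179,930.8
volume = 6,570 + 6,950 + 6,180 = 19,700 m³
S = 179,930.8 / 19,700 = 9.1335 g/kg

9.13 g/kg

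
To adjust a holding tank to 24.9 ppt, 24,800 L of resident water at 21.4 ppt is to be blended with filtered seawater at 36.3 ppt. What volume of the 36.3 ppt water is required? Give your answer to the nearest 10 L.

Salt balance: 24,800×21.4 + V×36.3 = (24,800+V)×24.9
530,720 + 36.3V = 617,520 + 24.9V
86,800 = 11.4V
V = 7,614.04 L

7610 L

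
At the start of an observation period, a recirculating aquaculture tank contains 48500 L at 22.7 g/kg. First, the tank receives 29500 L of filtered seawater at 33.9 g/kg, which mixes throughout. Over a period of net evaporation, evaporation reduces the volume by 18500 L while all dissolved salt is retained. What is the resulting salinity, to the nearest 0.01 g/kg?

35.31 g/kg

After mixing: salt = 48,500×22.7 + 29,500×33.9 = 2,101,000; volume = 78,000 L
After evaporation: salt unchanged = 2,101,000; volume = 78,000 − 18,500 = 59,500 L
S = 2,101,000 / 59,500 = 35.3109 g/kg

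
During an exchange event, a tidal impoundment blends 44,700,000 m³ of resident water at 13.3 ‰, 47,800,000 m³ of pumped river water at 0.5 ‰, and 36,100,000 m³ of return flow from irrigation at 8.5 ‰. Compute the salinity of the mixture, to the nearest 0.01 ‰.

Weighted by volume,
salt = 44,700,000×13.3 + 47,800,000×0.5 + 36,100,000×8.5 = 594,510,000 + 23,900,000 + 306,850,000 = 925,260,000
volume = 44,700,000 + 47,800,000 + 36,100,000 = 128,600,000 m³
S = 925,260,000 / 128,600,000 = 7.1949 ‰

7.19 ‰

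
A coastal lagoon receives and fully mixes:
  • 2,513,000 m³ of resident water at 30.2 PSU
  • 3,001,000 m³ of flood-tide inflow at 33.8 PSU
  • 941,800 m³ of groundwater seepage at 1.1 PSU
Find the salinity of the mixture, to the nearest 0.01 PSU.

27.63 PSU

By conservation of dissolved salt,
salt = 2,513,000×30.2 + 3,001,000×33.8 + 941,800×1.1 = 75,892,600 + 101,433,800 + 1,035,980 = 178,362,380
volume = 2,513,000 + 3,001,000 + 941,800 = 6,455,800 m³
S = 178,362,380 / 6,455,800 = 27.6282 PSU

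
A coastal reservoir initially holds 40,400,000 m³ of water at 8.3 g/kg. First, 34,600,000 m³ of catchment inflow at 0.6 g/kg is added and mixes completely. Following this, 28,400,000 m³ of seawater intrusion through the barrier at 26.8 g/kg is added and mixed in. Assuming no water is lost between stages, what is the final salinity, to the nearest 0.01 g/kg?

10.80 g/kg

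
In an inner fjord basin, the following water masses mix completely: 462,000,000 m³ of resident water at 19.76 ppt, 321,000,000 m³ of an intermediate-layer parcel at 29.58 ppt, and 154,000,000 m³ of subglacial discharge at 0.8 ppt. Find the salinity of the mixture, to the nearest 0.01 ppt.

Salt balance:
salt = 462,000,000×19.76 + 321,000,000×29.58 + 154,000,000×0.8 = 9,129,120,000 + 9,495,180,000 + 123,200,000 = 18,747,500,000
volume = 462,000,000 + 321,000,000 + 154,000,000 = 937,000,000 m³
S = 18,747,500,000 / 937,000,000 = 20.008 ppt

20.01 ppt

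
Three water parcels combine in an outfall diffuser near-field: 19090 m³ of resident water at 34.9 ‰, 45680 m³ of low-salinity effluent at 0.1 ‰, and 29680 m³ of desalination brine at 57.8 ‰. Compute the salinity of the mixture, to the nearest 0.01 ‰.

25.27 ‰

Mass of salt is conserved:
salt = 19,090×34.9 + 45,680×0.1 + 29,680×57.8 = 666,241 + 4,568 + 1,715,504 = 2,386,313
volume = 19,090 + 45,680 + 29,680 = 94,450 m³
S = 2,386,313 / 94,450 = 25.2654 ‰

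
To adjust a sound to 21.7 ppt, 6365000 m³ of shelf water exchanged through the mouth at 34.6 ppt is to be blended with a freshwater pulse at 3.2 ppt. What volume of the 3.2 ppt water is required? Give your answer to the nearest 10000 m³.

Salt balance: 6,365,000×34.6 + V×3.2 = (6,365,000+V)×21.7
220,229,000 + 3.2V = 138,120,500 + 21.7V
82,108,500 = 18.5V
V = 4,438,297.3 m³

4440000 m³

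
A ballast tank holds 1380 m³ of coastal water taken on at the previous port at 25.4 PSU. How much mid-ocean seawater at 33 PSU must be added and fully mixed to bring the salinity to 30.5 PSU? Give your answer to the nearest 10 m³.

2820 m³

Salt balance: 1,380×25.4 + V×33 = (1,380+V)×30.5
35,052 + 33V = 42,090 + 30.5V
7,038 = 2.5V
V = 2,815.2 m³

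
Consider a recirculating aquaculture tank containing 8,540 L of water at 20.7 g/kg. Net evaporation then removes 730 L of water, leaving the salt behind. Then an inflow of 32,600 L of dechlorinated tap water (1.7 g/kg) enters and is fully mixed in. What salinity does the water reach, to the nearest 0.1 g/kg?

5.7 g/kg

After evaporation: salt = 8,540×20.7 = 176,778; volume = 8,540 − 730 = 7,810 L
After mixing: salt = 176,778 + 32,600×1.7 = 232,198; volume = 7,810 + 32,600 = 40,410 L
S = 232,198 / 40,410 = 5.7461 g/kg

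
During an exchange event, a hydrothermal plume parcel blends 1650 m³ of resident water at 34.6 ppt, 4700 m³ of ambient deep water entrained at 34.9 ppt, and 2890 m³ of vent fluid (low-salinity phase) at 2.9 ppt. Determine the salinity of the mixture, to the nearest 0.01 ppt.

24.84 ppt

Salt balance:
salt = 1,650×34.6 + 4,700×34.9 + 2,890×2.9 = 57,090 + 164,030 + 8,381 = 229,501
volume = 1,650 + 4,700 + 2,890 = 9,240 m³
S = 229,501 / 9,240 = 24.8378 ppt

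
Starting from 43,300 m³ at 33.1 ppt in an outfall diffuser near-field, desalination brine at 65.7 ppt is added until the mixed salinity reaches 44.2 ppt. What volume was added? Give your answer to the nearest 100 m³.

22400 m³

Salt balance: 43,300×33.1 + V×65.7 = (43,300+V)×44.2
1,433,230 + 65.7V = 1,913,860 + 44.2V
480,630 = 21.5V
V = 22,354.88 m³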